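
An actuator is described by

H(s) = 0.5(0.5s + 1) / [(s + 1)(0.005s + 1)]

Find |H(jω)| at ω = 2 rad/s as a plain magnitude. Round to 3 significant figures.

At ω = 2 rad/s:
zero (1 + j2·0.5) = 1 + j1 → |·| ≈ 1.4142, ∠ ≈ 45.00°
pole (1 + j2·1) = 1 + j2 → |·| ≈ 2.2361, ∠ ≈ 63.43°
pole (1 + j2·0.005) = 1 + j0.01 → |·| ≈ 1, ∠ ≈ 0.57°
|H| = 0.5 · 1.4142 / (2.2361 · 1) ≈ 0.31622

0.316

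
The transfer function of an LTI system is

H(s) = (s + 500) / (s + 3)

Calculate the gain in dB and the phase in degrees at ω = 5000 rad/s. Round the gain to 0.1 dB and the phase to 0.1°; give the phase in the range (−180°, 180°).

0.0 dB, -5.7°

At s = jω = j5000:
zero (s+500): 500 + j5000 → |·| = √(500²+5000²) = √25250000 ≈ 5024.9, ∠ = arctan(5000/500) ≈ 84.29°
pole (s+3): 3 + j5000 → |·| = √(3²+5000²) = √25000009 ≈ 5000, ∠ = arctan(5000/3) ≈ 89.97°
|H| = 1 · 5024.9 / 5000 ≈ 1.005
Gain = 20 log₁₀(1.005) ≈ 0.04 dB
∠H = 84.29° − 89.97° = -5.68°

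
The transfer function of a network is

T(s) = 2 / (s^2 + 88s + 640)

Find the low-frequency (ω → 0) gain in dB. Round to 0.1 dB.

-50.1 dB

T(0) = 2 / 640 = 0.003125
20 log₁₀(0.003125) ≈ -50.10 dB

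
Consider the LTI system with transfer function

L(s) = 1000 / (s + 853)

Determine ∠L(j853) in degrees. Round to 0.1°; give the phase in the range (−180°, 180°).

Substitute s = j853:
Numerator: 1000 = 1000 + j0
Denominator: (j853) + 853 = 853 + j853
|N| = √(1000² + 0²) ≈ 1000, ∠N ≈ 0.00°
|D| = √(853² + 853²) ≈ 1206.3, ∠D ≈ 45.00°
∠L = 0.00° − 45.00° = -45.00°

-45.0°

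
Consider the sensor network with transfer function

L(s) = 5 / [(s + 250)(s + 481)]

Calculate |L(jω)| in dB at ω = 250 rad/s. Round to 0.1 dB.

-91.7 dB

At s = jω = j250:
pole (s+250): 250 + j250 → |·| = √(250²+250²) = √125000 ≈ 353.55, ∠ = arctan(250/250) ≈ 45.00°
pole (s+481): 481 + j250 → |·| = √(481²+250²) = √293861 ≈ 542.09, ∠ = arctan(250/481) ≈ 27.46°
|L| = 5 / 1.9166e+05 ≈ 2.6088e-05
Gain = 20 log₁₀(2.6088e-05) ≈ -91.67 dB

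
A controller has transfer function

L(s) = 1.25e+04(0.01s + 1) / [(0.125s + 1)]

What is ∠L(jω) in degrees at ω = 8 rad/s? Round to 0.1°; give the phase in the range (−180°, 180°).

-40.4°

At ω = 8 rad/s:
zero (1 + j8·0.01) = 1 + j0.08 → |·| ≈ 1.0032, ∠ ≈ 4.57°
pole (1 + j8·0.125) = 1 + j1 → |·| ≈ 1.4142, ∠ ≈ 45.00°
∠L = (4.57°) − (45.00°) = -40.43°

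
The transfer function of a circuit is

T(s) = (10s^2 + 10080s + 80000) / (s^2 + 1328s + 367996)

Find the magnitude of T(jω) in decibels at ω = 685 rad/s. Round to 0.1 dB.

19.2 dB

Substitute s = j685:
Numerator: 10(j685)^2 + 10080(j685) + 80000 = -4612250 + j6904800
Denominator: (j685)^2 + 1328(j685) + 367996 = -101229 + j909680
|N| = √(4612250² + 6904800²) ≈ 8.3036e+06, ∠N ≈ 123.74°
|D| = √(101229² + 909680²) ≈ 9.153e+05, ∠D ≈ 96.35°
|T| = 8.3036e+06 / 9.153e+05 ≈ 9.072
Gain = 20 log₁₀(9.072) ≈ 19.15 dB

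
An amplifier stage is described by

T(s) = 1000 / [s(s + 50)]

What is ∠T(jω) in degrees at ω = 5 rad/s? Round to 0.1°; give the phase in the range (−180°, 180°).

-95.7°

At s = jω = j5:
pole (s+50): 50 + j5 → |·| = √(50²+5²) = √2525 ≈ 50.249, ∠ = arctan(5/50) ≈ 5.71°
pole at origin: |s| = 5, ∠ = 90.00° (in denominator)
∠T = 0.00° − 95.71° = -95.71°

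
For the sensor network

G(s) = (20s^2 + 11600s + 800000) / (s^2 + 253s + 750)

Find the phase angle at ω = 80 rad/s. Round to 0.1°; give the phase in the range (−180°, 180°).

Substitute s = j80:
Numerator: 20(j80)^2 + 11600(j80) + 800000 = 672000 + j928000
Denominator: (j80)^2 + 253(j80) + 750 = -5650 + j20240
|N| = √(672000² + 928000²) ≈ 1.1458e+06, ∠N ≈ 54.09°
|D| = √(5650² + 20240²) ≈ 21014, ∠D ≈ 105.60°
∠G = 54.09° − 105.60° = -51.51°

-51.5°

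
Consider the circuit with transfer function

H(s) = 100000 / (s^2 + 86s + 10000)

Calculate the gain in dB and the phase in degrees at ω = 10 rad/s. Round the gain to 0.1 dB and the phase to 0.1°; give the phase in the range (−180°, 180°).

20.1 dB, -5.0°

At s = jω = j10:
quadratic: (j10)² + 86·j10 + 10000 = 9900 + j860 → |·| ≈ 9937.3, ∠ ≈ 4.96°
|H| = 100000 / 9937.3 ≈ 10.063
Gain = 20 log₁₀(10.063) ≈ 20.05 dB
∠H = 0.00° − 4.96° = -4.96°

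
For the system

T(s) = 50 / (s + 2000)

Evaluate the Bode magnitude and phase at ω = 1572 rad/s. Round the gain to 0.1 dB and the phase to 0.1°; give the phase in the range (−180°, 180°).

-34.1 dB, -38.2°

At s = jω = j1572:
pole (s+2000): 2000 + j1572 → |·| = √(2000²+1572²) = √6471184 ≈ 2543.9, ∠ = arctan(1572/2000) ≈ 38.17°
|T| = 50 / 2543.9 ≈ 0.019655
Gain = 20 log₁₀(0.019655) ≈ -34.13 dB
∠T = 0.00° − 38.17° = -38.17°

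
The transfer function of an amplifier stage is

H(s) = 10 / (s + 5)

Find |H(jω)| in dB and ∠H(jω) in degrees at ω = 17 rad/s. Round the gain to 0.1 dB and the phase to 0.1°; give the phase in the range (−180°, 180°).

-5.0 dB, -73.6°

At s = jω = j17:
pole (s+5): 5 + j17 → |·| = √(5²+17²) = √314 ≈ 17.72, ∠ = arctan(17/5) ≈ 73.61°
|H| = 10 / 17.72 ≈ 0.56433
Gain = 20 log₁₀(0.56433) ≈ -4.97 dB
∠H = 0.00° − 73.61° = -73.61°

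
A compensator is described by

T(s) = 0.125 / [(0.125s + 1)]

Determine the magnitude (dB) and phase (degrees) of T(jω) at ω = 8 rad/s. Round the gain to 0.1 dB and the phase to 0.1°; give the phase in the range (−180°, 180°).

At ω = 8 rad/s:
pole (1 + j8·0.125) = 1 + j1 → |·| ≈ 1.4142, ∠ ≈ 45.00°
|T| = 0.125 · 1 / (1.4142) ≈ 0.088389
Gain = 20 log₁₀(0.088389) ≈ -21.07 dB
∠T = (0°) − (45.00°) = -45.00°

-21.1 dB, -45.0°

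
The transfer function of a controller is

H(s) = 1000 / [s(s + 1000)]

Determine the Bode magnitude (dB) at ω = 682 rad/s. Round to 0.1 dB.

-58.3 dB

At s = jω = j682:
pole (s+1000): 1000 + j682 → |·| = √(1000²+682²) = √1465124 ≈ 1210.4, ∠ = arctan(682/1000) ≈ 34.29°
pole at origin: |s| = 682, ∠ = 90.00° (in denominator)
|H| = 1000 / 8.2549e+05 ≈ 0.0012114
Gain = 20 log₁₀(0.0012114) ≈ -58.33 dB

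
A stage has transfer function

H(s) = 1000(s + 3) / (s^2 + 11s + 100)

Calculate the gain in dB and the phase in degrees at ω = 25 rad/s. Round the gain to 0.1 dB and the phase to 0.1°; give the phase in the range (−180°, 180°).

At s = jω = j25:
zero (s+3): 3 + j25 → |·| = √(3²+25²) = √634 ≈ 25.179, ∠ = arctan(25/3) ≈ 83.16°
quadratic: (j25)² + 11·j25 + 100 = -525 + j275 → |·| ≈ 592.66, ∠ ≈ 152.35°
|H| = 1000 · 25.179 / 592.66 ≈ 42.485
Gain = 20 log₁₀(42.485) ≈ 32.56 dB
∠H = 83.16° − 152.35° = -69.19°

32.6 dB, -69.2°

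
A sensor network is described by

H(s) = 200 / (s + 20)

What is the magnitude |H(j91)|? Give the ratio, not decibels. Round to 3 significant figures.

2.15

Substitute s = j91:
Numerator: 200 = 200 + j0
Denominator: (j91) + 20 = 20 + j91
|N| = √(200² + 0²) ≈ 200, ∠N ≈ 0.00°
|D| = √(20² + 91²) ≈ 93.172, ∠D ≈ 77.60°
|H| = 200 / 93.172 ≈ 2.1466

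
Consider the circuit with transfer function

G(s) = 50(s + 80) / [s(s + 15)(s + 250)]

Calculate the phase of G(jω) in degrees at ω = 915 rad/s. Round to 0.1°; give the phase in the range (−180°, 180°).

At s = jω = j915:
zero (s+80): 80 + j915 → |·| = √(80²+915²) = √843625 ≈ 918.49, ∠ = arctan(915/80) ≈ 85.00°
pole (s+15): 15 + j915 → |·| = √(15²+915²) = √837450 ≈ 915.12, ∠ = arctan(915/15) ≈ 89.06°
pole (s+250): 250 + j915 → |·| = √(250²+915²) = √899725 ≈ 948.54, ∠ = arctan(915/250) ≈ 74.72°
pole at origin: |s| = 915, ∠ = 90.00° (in denominator)
∠G = 85.00° − 253.78° = -168.78°

-168.8°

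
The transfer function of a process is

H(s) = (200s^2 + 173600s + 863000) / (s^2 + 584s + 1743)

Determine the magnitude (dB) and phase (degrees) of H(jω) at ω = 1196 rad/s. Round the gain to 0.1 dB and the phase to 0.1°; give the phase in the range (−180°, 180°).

Substitute s = j1196:
Numerator: 200(j1196)^2 + 173600(j1196) + 863000 = -285220200 + j207625600
Denominator: (j1196)^2 + 584(j1196) + 1743 = -1428673 + j698464
|N| = √(285220200² + 207625600²) ≈ 3.5279e+08, ∠N ≈ 143.95°
|D| = √(1428673² + 698464²) ≈ 1.5903e+06, ∠D ≈ 153.95°
|H| = 3.5279e+08 / 1.5903e+06 ≈ 221.84
Gain = 20 log₁₀(221.84) ≈ 46.92 dB
∠H = 143.95° − 153.95° = -10.00°

46.9 dB, -10.0°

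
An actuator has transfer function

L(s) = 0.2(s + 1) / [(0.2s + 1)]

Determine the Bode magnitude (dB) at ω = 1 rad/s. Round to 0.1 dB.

-11.1 dB

At ω = 1 rad/s:
zero (1 + j1·1) = 1 + j1 → |·| ≈ 1.4142, ∠ ≈ 45.00°
pole (1 + j1·0.2) = 1 + j0.2 → |·| ≈ 1.0198, ∠ ≈ 11.31°
|L| = 0.2 · 1.4142 / (1.0198) ≈ 0.27735
Gain = 20 log₁₀(0.27735) ≈ -11.14 dB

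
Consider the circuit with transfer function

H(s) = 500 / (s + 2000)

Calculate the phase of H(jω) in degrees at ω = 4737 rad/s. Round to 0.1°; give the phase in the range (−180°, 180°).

Substitute s = j4737:
Numerator: 500 = 500 + j0
Denominator: (j4737) + 2000 = 2000 + j4737
|N| = √(500² + 0²) ≈ 500, ∠N ≈ 0.00°
|D| = √(2000² + 4737²) ≈ 5141.9, ∠D ≈ 67.11°
∠H = 0.00° − 67.11° = -67.11°

-67.1°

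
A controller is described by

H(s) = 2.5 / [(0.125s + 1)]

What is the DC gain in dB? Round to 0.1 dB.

H(0) = 2.5 · 1 / 1 = 2.5
20 log₁₀(2.5) ≈ 7.96 dB

8.0 dB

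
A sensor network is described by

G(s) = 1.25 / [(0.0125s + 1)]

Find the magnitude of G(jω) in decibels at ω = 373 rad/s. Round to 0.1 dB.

-11.6 dB

At ω = 373 rad/s:
pole (1 + j373·0.0125) = 1 + j4.6625 → |·| ≈ 4.7685, ∠ ≈ 77.89°
|G| = 1.25 · 1 / (4.7685) ≈ 0.26214
Gain = 20 log₁₀(0.26214) ≈ -11.63 dB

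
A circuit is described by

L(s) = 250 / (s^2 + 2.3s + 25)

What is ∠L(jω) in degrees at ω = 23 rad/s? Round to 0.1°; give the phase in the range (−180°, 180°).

At s = jω = j23:
quadratic: (j23)² + 2.3·j23 + 25 = -504 + j52.9 → |·| ≈ 506.77, ∠ ≈ 174.01°
∠L = 0.00° − 174.01° = -174.01°

-174.0°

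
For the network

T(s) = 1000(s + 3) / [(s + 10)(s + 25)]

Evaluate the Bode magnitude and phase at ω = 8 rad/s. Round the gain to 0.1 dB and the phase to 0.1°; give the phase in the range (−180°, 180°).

At s = jω = j8:
zero (s+3): 3 + j8 → |·| = √(3²+8²) = √73 ≈ 8.544, ∠ = arctan(8/3) ≈ 69.44°
pole (s+10): 10 + j8 → |·| = √(10²+8²) = √164 ≈ 12.806, ∠ = arctan(8/10) ≈ 38.66°
pole (s+25): 25 + j8 → |·| = √(25²+8²) = √689 ≈ 26.249, ∠ = arctan(8/25) ≈ 17.74°
|T| = 1000 · 8.544 / 336.14 ≈ 25.418
Gain = 20 log₁₀(25.418) ≈ 28.10 dB
∠T = 69.44° − 56.40° = 13.04°

28.1 dB, 13.0°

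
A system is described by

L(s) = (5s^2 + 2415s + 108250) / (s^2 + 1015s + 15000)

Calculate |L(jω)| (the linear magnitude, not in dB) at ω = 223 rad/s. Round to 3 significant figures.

2.43

Substitute s = j223:
Numerator: 5(j223)^2 + 2415(j223) + 108250 = -140395 + j538545
Denominator: (j223)^2 + 1015(j223) + 15000 = -34729 + j226345
|N| = √(140395² + 538545²) ≈ 5.5654e+05, ∠N ≈ 104.61°
|D| = √(34729² + 226345²) ≈ 2.2899e+05, ∠D ≈ 98.72°
|L| = 5.5654e+05 / 2.2899e+05 ≈ 2.4304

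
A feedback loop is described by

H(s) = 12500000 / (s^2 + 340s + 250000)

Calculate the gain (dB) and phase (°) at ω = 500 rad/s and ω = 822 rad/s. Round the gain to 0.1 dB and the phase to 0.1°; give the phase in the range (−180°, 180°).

ω = 500: 37.3 dB, -90.0°; ω = 822: 27.8 dB, -146.7°

At s = jω = j500:
quadratic: (j500)² + 340·j500 + 250000 = 0 + j170000 → |·| ≈ 1.7e+05, ∠ ≈ 90.00°
|H| = 12500000 / 1.7e+05 ≈ 73.529
Gain = 20 log₁₀(73.529) ≈ 37.33 dB
∠H = 0.00° − 90.00° = -90.00°

At s = jω = j822:
quadratic: (j822)² + 340·j822 + 250000 = -425684 + j279480 → |·| ≈ 5.0923e+05, ∠ ≈ 146.71°
|H| = 12500000 / 5.0923e+05 ≈ 24.547
Gain = 20 log₁₀(24.547) ≈ 27.80 dB
∠H = 0.00° − 146.71° = -146.71°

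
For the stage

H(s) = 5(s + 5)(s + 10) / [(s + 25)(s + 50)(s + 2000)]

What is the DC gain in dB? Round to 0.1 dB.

H(0) = 5·5·10 / (25·50·2000) = 0.0001
20 log₁₀(0.0001) ≈ -80.00 dB

-80.0 dB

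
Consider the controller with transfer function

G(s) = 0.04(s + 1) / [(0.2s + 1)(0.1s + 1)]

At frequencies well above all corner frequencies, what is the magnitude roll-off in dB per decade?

Each pole contributes −20 dB/decade at high frequency; each zero contributes +20 dB/decade.
Net: 1 zero(s) − 2 pole(s) → -20 dB/decade.

-20 dB/decade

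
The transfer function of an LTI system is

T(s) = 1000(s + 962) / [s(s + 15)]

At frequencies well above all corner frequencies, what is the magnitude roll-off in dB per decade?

Each pole contributes −20 dB/decade at high frequency; each zero contributes +20 dB/decade.
Net: 1 zero(s) − 2 pole(s) → -20 dB/decade.

-20 dB/decade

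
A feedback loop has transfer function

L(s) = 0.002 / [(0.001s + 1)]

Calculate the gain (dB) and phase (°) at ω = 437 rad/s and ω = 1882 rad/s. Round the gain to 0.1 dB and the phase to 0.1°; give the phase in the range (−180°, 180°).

ω = 437: -54.7 dB, -23.6°; ω = 1882: -60.6 dB, -62.0°

At ω = 437 rad/s:
pole (1 + j437·0.001) = 1 + j0.437 → |·| ≈ 1.0913, ∠ ≈ 23.61°
|L| = 0.002 · 1 / (1.0913) ≈ 0.0018327
Gain = 20 log₁₀(0.0018327) ≈ -54.74 dB
∠L = (0°) − (23.61°) = -23.61°

At ω = 1882 rad/s:
pole (1 + j1882·0.001) = 1 + j1.882 → |·| ≈ 2.1312, ∠ ≈ 62.02°
|L| = 0.002 · 1 / (2.1312) ≈ 0.00093844
Gain = 20 log₁₀(0.00093844) ≈ -60.55 dB
∠L = (0°) − (62.02°) = -62.02°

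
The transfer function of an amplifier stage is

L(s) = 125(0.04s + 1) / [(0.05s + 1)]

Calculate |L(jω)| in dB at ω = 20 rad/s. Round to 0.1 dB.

41.1 dB

At ω = 20 rad/s:
zero (1 + j20·0.04) = 1 + j0.8 → |·| ≈ 1.2806, ∠ ≈ 38.66°
pole (1 + j20·0.05) = 1 + j1 → |·| ≈ 1.4142, ∠ ≈ 45.00°
|L| = 125 · 1.2806 / (1.4142) ≈ 113.19
Gain = 20 log₁₀(113.19) ≈ 41.08 dB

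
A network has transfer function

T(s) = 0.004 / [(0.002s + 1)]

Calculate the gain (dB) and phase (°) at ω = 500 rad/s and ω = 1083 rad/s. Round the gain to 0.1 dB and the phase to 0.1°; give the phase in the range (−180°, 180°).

ω = 500: -51.0 dB, -45.0°; ω = 1083: -55.5 dB, -65.2°

At ω = 500 rad/s:
pole (1 + j500·0.002) = 1 + j1 → |·| ≈ 1.4142, ∠ ≈ 45.00°
|T| = 0.004 · 1 / (1.4142) ≈ 0.0028285
Gain = 20 log₁₀(0.0028285) ≈ -50.97 dB
∠T = (0°) − (45.00°) = -45.00°

At ω = 1083 rad/s:
pole (1 + j1083·0.002) = 1 + j2.166 → |·| ≈ 2.3857, ∠ ≈ 65.22°
|T| = 0.004 · 1 / (2.3857) ≈ 0.0016767
Gain = 20 log₁₀(0.0016767) ≈ -55.51 dB
∠T = (0°) − (65.22°) = -65.22°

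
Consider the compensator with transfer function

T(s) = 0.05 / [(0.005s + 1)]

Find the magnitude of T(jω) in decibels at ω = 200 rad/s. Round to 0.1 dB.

-29.0 dB

At ω = 200 rad/s:
pole (1 + j200·0.005) = 1 + j1 → |·| ≈ 1.4142, ∠ ≈ 45.00°
|T| = 0.05 · 1 / (1.4142) ≈ 0.035356
Gain = 20 log₁₀(0.035356) ≈ -29.03 dB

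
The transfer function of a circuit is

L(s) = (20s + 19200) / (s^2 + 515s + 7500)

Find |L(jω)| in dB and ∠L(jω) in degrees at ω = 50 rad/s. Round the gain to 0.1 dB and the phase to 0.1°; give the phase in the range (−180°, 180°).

Substitute s = j50:
Numerator: 20(j50) + 19200 = 19200 + j1000
Denominator: (j50)^2 + 515(j50) + 7500 = 5000 + j25750
|N| = √(19200² + 1000²) ≈ 19226, ∠N ≈ 2.98°
|D| = √(5000² + 25750²) ≈ 26231, ∠D ≈ 79.01°
|L| = 19226 / 26231 ≈ 0.73295
Gain = 20 log₁₀(0.73295) ≈ -2.70 dB
∠L = 2.98° − 79.01° = -76.03°

-2.7 dB, -76.0°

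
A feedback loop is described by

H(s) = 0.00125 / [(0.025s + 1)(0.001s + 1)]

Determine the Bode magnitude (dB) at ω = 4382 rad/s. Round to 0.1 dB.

At ω = 4382 rad/s:
pole (1 + j4382·0.025) = 1 + j109.55 → |·| ≈ 109.55, ∠ ≈ 89.48°
pole (1 + j4382·0.001) = 1 + j4.382 → |·| ≈ 4.4947, ∠ ≈ 77.14°
|H| = 0.00125 · 1 / (109.55 · 4.4947) ≈ 2.5386e-06
Gain = 20 log₁₀(2.5386e-06) ≈ -111.91 dB

-111.9 dB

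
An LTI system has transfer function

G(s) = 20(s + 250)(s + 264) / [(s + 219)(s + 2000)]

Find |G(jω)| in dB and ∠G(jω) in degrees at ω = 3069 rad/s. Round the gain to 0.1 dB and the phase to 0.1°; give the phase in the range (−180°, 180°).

24.5 dB, 27.6°

At s = jω = j3069:
zero (s+250): 250 + j3069 → |·| = √(250²+3069²) = √9481261 ≈ 3079.2, ∠ = arctan(3069/250) ≈ 85.34°
zero (s+264): 264 + j3069 → |·| = √(264²+3069²) = √9488457 ≈ 3080.3, ∠ = arctan(3069/264) ≈ 85.08°
pole (s+219): 219 + j3069 → |·| = √(219²+3069²) = √9466722 ≈ 3076.8, ∠ = arctan(3069/219) ≈ 85.92°
pole (s+2000): 2000 + j3069 → |·| = √(2000²+3069²) = √13418761 ≈ 3663.2, ∠ = arctan(3069/2000) ≈ 56.91°
|G| = 20 · 9.4849e+06 / 1.1271e+07 ≈ 16.831
Gain = 20 log₁₀(16.831) ≈ 24.52 dB
∠G = 170.42° − 142.83° = 27.59°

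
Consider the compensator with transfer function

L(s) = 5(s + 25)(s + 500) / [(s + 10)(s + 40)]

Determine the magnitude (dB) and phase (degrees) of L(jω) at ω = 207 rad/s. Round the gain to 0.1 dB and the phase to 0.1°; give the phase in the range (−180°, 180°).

22.2 dB, -60.7°

At s = jω = j207:
zero (s+25): 25 + j207 → |·| = √(25²+207²) = √43474 ≈ 208.5, ∠ = arctan(207/25) ≈ 83.11°
zero (s+500): 500 + j207 → |·| = √(500²+207²) = √292849 ≈ 541.16, ∠ = arctan(207/500) ≈ 22.49°
pole (s+10): 10 + j207 → |·| = √(10²+207²) = √42949 ≈ 207.24, ∠ = arctan(207/10) ≈ 87.23°
pole (s+40): 40 + j207 → |·| = √(40²+207²) = √44449 ≈ 210.83, ∠ = arctan(207/40) ≈ 79.06°
|L| = 5 · 1.1283e+05 / 43692 ≈ 12.912
Gain = 20 log₁₀(12.912) ≈ 22.22 dB
∠L = 105.60° − 166.29° = -60.69°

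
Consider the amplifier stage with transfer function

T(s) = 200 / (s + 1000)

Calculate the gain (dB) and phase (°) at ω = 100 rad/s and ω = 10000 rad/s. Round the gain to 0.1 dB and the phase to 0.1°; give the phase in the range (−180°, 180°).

ω = 100: -14.0 dB, -5.7°; ω = 10000: -34.0 dB, -84.3°

Substitute s = j100:
Numerator: 200 = 200 + j0
Denominator: (j100) + 1000 = 1000 + j100
|N| = √(200² + 0²) ≈ 200, ∠N ≈ 0.00°
|D| = √(1000² + 100²) ≈ 1005, ∠D ≈ 5.71°
|T| = 200 / 1005 ≈ 0.199
Gain = 20 log₁₀(0.199) ≈ -14.02 dB
∠T = 0.00° − 5.71° = -5.71°

Substitute s = j10000:
Numerator: 200 = 200 + j0
Denominator: (j10000) + 1000 = 1000 + j10000
|N| = √(200² + 0²) ≈ 200, ∠N ≈ 0.00°
|D| = √(1000² + 10000²) ≈ 10050, ∠D ≈ 84.29°
|T| = 200 / 10050 ≈ 0.0199
Gain = 20 log₁₀(0.0199) ≈ -34.02 dB
∠T = 0.00° − 84.29° = -84.29°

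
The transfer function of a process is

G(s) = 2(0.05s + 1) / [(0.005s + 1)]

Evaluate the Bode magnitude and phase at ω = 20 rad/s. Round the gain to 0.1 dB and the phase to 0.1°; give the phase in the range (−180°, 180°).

9.0 dB, 39.3°

At ω = 20 rad/s:
zero (1 + j20·0.05) = 1 + j1 → |·| ≈ 1.4142, ∠ ≈ 45.00°
pole (1 + j20·0.005) = 1 + j0.1 → |·| ≈ 1.005, ∠ ≈ 5.71°
|G| = 2 · 1.4142 / (1.005) ≈ 2.8143
Gain = 20 log₁₀(2.8143) ≈ 8.99 dB
∠G = (45.00°) − (5.71°) = 39.29°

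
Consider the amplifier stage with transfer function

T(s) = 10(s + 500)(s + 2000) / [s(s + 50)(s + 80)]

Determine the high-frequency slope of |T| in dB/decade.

Each pole contributes −20 dB/decade at high frequency; each zero contributes +20 dB/decade.
Net: 2 zero(s) − 3 pole(s) → -20 dB/decade.

-20 dB/decade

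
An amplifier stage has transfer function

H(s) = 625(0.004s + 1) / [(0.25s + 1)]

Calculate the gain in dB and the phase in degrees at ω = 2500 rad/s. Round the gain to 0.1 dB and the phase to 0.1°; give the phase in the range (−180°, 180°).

20.0 dB, -5.6°

At ω = 2500 rad/s:
zero (1 + j2500·0.004) = 1 + j10 → |·| ≈ 10.05, ∠ ≈ 84.29°
pole (1 + j2500·0.25) = 1 + j625 → |·| ≈ 625, ∠ ≈ 89.91°
|H| = 625 · 10.05 / (625) ≈ 10.05
Gain = 20 log₁₀(10.05) ≈ 20.04 dB
∠H = (84.29°) − (89.91°) = -5.62°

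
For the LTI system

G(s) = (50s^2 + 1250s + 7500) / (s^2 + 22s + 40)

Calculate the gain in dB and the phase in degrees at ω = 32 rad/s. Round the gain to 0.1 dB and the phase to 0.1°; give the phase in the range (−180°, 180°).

33.8 dB, -6.9°

Substitute s = j32:
Numerator: 50(j32)^2 + 1250(j32) + 7500 = -43700 + j40000
Denominator: (j32)^2 + 22(j32) + 40 = -984 + j704
|N| = √(43700² + 40000²) ≈ 59243, ∠N ≈ 137.53°
|D| = √(984² + 704²) ≈ 1209.9, ∠D ≈ 144.42°
|G| = 59243 / 1209.9 ≈ 48.965
Gain = 20 log₁₀(48.965) ≈ 33.80 dB
∠G = 137.53° − 144.42° = -6.89°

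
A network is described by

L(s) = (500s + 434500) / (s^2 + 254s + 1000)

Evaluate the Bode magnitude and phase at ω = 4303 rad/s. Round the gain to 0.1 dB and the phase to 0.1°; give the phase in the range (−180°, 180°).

Substitute s = j4303:
Numerator: 500(j4303) + 434500 = 434500 + j2151500
Denominator: (j4303)^2 + 254(j4303) + 1000 = -18514809 + j1092962
|N| = √(434500² + 2151500²) ≈ 2.1949e+06, ∠N ≈ 78.58°
|D| = √(18514809² + 1092962²) ≈ 1.8547e+07, ∠D ≈ 176.62°
|L| = 2.1949e+06 / 1.8547e+07 ≈ 0.11834
Gain = 20 log₁₀(0.11834) ≈ -18.54 dB
∠L = 78.58° − 176.62° = -98.04°

-18.5 dB, -98.0°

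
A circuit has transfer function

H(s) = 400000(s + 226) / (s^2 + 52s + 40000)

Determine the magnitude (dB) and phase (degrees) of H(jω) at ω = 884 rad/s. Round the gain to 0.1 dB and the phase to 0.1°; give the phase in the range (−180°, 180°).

At s = jω = j884:
zero (s+226): 226 + j884 → |·| = √(226²+884²) = √832532 ≈ 912.43, ∠ = arctan(884/226) ≈ 75.66°
quadratic: (j884)² + 52·j884 + 40000 = -741456 + j45968 → |·| ≈ 7.4288e+05, ∠ ≈ 176.45°
|H| = 400000 · 912.43 / 7.4288e+05 ≈ 491.29
Gain = 20 log₁₀(491.29) ≈ 53.83 dB
∠H = 75.66° − 176.45° = -100.79°

53.8 dB, -100.8°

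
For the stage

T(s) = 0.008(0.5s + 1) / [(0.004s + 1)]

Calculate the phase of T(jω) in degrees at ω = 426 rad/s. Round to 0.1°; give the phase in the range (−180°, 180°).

30.1°

At ω = 426 rad/s:
zero (1 + j426·0.5) = 1 + j213 → |·| ≈ 213, ∠ ≈ 89.73°
pole (1 + j426·0.004) = 1 + j1.704 → |·| ≈ 1.9758, ∠ ≈ 59.59°
∠T = (89.73°) − (59.59°) = 30.14°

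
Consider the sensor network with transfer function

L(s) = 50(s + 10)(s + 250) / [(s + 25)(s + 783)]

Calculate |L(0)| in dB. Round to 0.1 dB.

16.1 dB

L(0) = 50·10·250 / (25·783) ≈ 6.3857
20 log₁₀(6.3857) ≈ 16.10 dB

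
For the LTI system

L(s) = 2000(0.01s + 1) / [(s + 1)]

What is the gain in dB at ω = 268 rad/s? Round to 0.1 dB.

26.6 dB

At ω = 268 rad/s:
zero (1 + j268·0.01) = 1 + j2.68 → |·| ≈ 2.8605, ∠ ≈ 69.54°
pole (1 + j268·1) = 1 + j268 → |·| ≈ 268, ∠ ≈ 89.79°
|L| = 2000 · 2.8605 / (268) ≈ 21.347
Gain = 20 log₁₀(21.347) ≈ 26.59 dB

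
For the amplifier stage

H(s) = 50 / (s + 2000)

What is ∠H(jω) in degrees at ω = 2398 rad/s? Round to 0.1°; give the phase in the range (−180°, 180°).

-50.2°

Substitute s = j2398:
Numerator: 50 = 50 + j0
Denominator: (j2398) + 2000 = 2000 + j2398
|N| = √(50² + 0²) ≈ 50, ∠N ≈ 0.00°
|D| = √(2000² + 2398²) ≈ 3122.6, ∠D ≈ 50.17°
∠H = 0.00° − 50.17° = -50.17°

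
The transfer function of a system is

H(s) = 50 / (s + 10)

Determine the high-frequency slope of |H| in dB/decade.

-20 dB/decade

Each pole contributes −20 dB/decade at high frequency; each zero contributes +20 dB/decade.
Net: 0 zero(s) − 1 pole(s) → -20 dB/decade.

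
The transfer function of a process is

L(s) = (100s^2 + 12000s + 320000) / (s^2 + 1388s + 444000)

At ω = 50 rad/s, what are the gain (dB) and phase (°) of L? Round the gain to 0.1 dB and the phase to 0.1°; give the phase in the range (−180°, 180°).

2.6 dB, 74.4°

Substitute s = j50:
Numerator: 100(j50)^2 + 12000(j50) + 320000 = 70000 + j600000
Denominator: (j50)^2 + 1388(j50) + 444000 = 441500 + j69400
|N| = √(70000² + 600000²) ≈ 6.0407e+05, ∠N ≈ 83.35°
|D| = √(441500² + 69400²) ≈ 4.4692e+05, ∠D ≈ 8.93°
|L| = 6.0407e+05 / 4.4692e+05 ≈ 1.3516
Gain = 20 log₁₀(1.3516) ≈ 2.62 dB
∠L = 83.35° − 8.93° = 74.42°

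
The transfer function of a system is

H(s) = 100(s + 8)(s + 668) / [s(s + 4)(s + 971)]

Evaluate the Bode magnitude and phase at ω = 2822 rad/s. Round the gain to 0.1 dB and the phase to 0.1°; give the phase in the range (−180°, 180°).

At s = jω = j2822:
zero (s+8): 8 + j2822 → |·| = √(8²+2822²) = √7963748 ≈ 2822, ∠ = arctan(2822/8) ≈ 89.84°
zero (s+668): 668 + j2822 → |·| = √(668²+2822²) = √8409908 ≈ 2900, ∠ = arctan(2822/668) ≈ 76.68°
pole (s+4): 4 + j2822 → |·| = √(4²+2822²) = √7963700 ≈ 2822, ∠ = arctan(2822/4) ≈ 89.92°
pole (s+971): 971 + j2822 → |·| = √(971²+2822²) = √8906525 ≈ 2984.4, ∠ = arctan(2822/971) ≈ 71.01°
pole at origin: |s| = 2822, ∠ = 90.00° (in denominator)
|H| = 100 · 8.1838e+06 / 2.3767e+10 ≈ 0.034433
Gain = 20 log₁₀(0.034433) ≈ -29.26 dB
∠H = 166.52° − 250.93° = -84.41°

-29.3 dB, -84.4°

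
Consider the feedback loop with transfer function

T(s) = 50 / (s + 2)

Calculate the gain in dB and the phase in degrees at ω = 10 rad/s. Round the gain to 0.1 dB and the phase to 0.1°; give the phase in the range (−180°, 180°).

Substitute s = j10:
Numerator: 50 = 50 + j0
Denominator: (j10) + 2 = 2 + j10
|N| = √(50² + 0²) ≈ 50, ∠N ≈ 0.00°
|D| = √(2² + 10²) ≈ 10.198, ∠D ≈ 78.69°
|T| = 50 / 10.198 ≈ 4.9029
Gain = 20 log₁₀(4.9029) ≈ 13.81 dB
∠T = 0.00° − 78.69° = -78.69°

13.8 dB, -78.7°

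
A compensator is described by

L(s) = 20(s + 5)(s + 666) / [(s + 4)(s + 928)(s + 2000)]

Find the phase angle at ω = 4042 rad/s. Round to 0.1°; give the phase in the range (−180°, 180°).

At s = jω = j4042:
zero (s+5): 5 + j4042 → |·| = √(5²+4042²) = √16337789 ≈ 4042, ∠ = arctan(4042/5) ≈ 89.93°
zero (s+666): 666 + j4042 → |·| = √(666²+4042²) = √16781320 ≈ 4096.5, ∠ = arctan(4042/666) ≈ 80.64°
pole (s+4): 4 + j4042 → |·| = √(4²+4042²) = √16337780 ≈ 4042, ∠ = arctan(4042/4) ≈ 89.94°
pole (s+928): 928 + j4042 → |·| = √(928²+4042²) = √17198948 ≈ 4147.2, ∠ = arctan(4042/928) ≈ 77.07°
pole (s+2000): 2000 + j4042 → |·| = √(2000²+4042²) = √20337764 ≈ 4509.7, ∠ = arctan(4042/2000) ≈ 63.67°
∠L = 170.57° − 230.68° = -60.11°

-60.1°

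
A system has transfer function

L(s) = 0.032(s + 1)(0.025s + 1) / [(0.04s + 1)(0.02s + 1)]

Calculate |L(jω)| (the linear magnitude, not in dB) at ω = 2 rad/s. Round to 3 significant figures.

0.0714

At ω = 2 rad/s:
zero (1 + j2·1) = 1 + j2 → |·| ≈ 2.2361, ∠ ≈ 63.43°
zero (1 + j2·0.025) = 1 + j0.05 → |·| ≈ 1.0012, ∠ ≈ 2.86°
pole (1 + j2·0.04) = 1 + j0.08 → |·| ≈ 1.0032, ∠ ≈ 4.57°
pole (1 + j2·0.02) = 1 + j0.04 → |·| ≈ 1.0008, ∠ ≈ 2.29°
|L| = 0.032 · 2.2361 · 1.0012 / (1.0032 · 1.0008) ≈ 0.071355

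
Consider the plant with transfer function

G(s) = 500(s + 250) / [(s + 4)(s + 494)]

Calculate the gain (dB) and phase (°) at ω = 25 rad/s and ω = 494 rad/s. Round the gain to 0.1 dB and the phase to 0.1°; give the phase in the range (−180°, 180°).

At s = jω = j25:
zero (s+250): 250 + j25 → |·| = √(250²+25²) = √63125 ≈ 251.25, ∠ = arctan(25/250) ≈ 5.71°
pole (s+4): 4 + j25 → |·| = √(4²+25²) = √641 ≈ 25.318, ∠ = arctan(25/4) ≈ 80.91°
pole (s+494): 494 + j25 → |·| = √(494²+25²) = √244661 ≈ 494.63, ∠ = arctan(25/494) ≈ 2.90°
|G| = 500 · 251.25 / 12523 ≈ 10.032
Gain = 20 log₁₀(10.032) ≈ 20.03 dB
∠G = 5.71° − 83.81° = -78.10°

At s = jω = j494:
zero (s+250): 250 + j494 → |·| = √(250²+494²) = √306536 ≈ 553.66, ∠ = arctan(494/250) ≈ 63.16°
pole (s+4): 4 + j494 → |·| = √(4²+494²) = √244052 ≈ 494.02, ∠ = arctan(494/4) ≈ 89.54°
pole (s+494): 494 + j494 → |·| = √(494²+494²) = √488072 ≈ 698.62, ∠ = arctan(494/494) ≈ 45.00°
|G| = 500 · 553.66 / 3.4513e+05 ≈ 0.8021
Gain = 20 log₁₀(0.8021) ≈ -1.92 dB
∠G = 63.16° − 134.54° = -71.38°

ω = 25: 20.0 dB, -78.1°; ω = 494: -1.9 dB, -71.4°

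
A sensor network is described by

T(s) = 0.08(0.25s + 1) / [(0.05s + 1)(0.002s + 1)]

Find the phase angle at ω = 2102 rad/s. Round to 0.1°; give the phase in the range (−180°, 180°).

-76.2°

At ω = 2102 rad/s:
zero (1 + j2102·0.25) = 1 + j525.5 → |·| ≈ 525.5, ∠ ≈ 89.89°
pole (1 + j2102·0.05) = 1 + j105.1 → |·| ≈ 105.1, ∠ ≈ 89.45°
pole (1 + j2102·0.002) = 1 + j4.204 → |·| ≈ 4.3213, ∠ ≈ 76.62°
∠T = (89.89°) − (89.45° + 76.62°) = -76.18°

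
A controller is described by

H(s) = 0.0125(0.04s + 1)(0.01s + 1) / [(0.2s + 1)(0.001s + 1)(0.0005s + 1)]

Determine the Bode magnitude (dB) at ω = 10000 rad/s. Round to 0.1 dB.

At ω = 10000 rad/s:
zero (1 + j10000·0.04) = 1 + j400 → |·| ≈ 400, ∠ ≈ 89.86°
zero (1 + j10000·0.01) = 1 + j100 → |·| ≈ 100, ∠ ≈ 89.43°
pole (1 + j10000·0.2) = 1 + j2000 → |·| ≈ 2000, ∠ ≈ 89.97°
pole (1 + j10000·0.001) = 1 + j10 → |·| ≈ 10.05, ∠ ≈ 84.29°
pole (1 + j10000·0.0005) = 1 + j5 → |·| ≈ 5.099, ∠ ≈ 78.69°
|H| = 0.0125 · 400 · 100 / (2000 · 10.05 · 5.099) ≈ 0.0048785
Gain = 20 log₁₀(0.0048785) ≈ -46.23 dB

-46.2 dB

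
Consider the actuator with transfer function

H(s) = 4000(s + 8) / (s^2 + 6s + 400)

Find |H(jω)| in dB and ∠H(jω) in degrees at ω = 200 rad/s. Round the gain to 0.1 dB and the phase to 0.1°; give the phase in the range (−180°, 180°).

26.1 dB, -90.6°

At s = jω = j200:
zero (s+8): 8 + j200 → |·| = √(8²+200²) = √40064 ≈ 200.16, ∠ = arctan(200/8) ≈ 87.71°
quadratic: (j200)² + 6·j200 + 400 = -39600 + j1200 → |·| ≈ 39618, ∠ ≈ 178.26°
|H| = 4000 · 200.16 / 39618 ≈ 20.209
Gain = 20 log₁₀(20.209) ≈ 26.11 dB
∠H = 87.71° − 178.26° = -90.55°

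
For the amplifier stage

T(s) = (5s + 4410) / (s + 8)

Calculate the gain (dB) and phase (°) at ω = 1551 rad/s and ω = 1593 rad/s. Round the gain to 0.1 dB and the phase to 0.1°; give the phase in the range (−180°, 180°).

Substitute s = j1551:
Numerator: 5(j1551) + 4410 = 4410 + j7755
Denominator: (j1551) + 8 = 8 + j1551
|N| = √(4410² + 7755²) ≈ 8921.2, ∠N ≈ 60.37°
|D| = √(8² + 1551²) ≈ 1551, ∠D ≈ 89.70°
|T| = 8921.2 / 1551 ≈ 5.7519
Gain = 20 log₁₀(5.7519) ≈ 15.20 dB
∠T = 60.37° − 89.70° = -29.33°

Substitute s = j1593:
Numerator: 5(j1593) + 4410 = 4410 + j7965
Denominator: (j1593) + 8 = 8 + j1593
|N| = √(4410² + 7965²) ≈ 9104.4, ∠N ≈ 61.03°
|D| = √(8² + 1593²) ≈ 1593, ∠D ≈ 89.71°
|T| = 9104.4 / 1593 ≈ 5.7153
Gain = 20 log₁₀(5.7153) ≈ 15.14 dB
∠T = 61.03° − 89.71° = -28.68°

ω = 1551: 15.2 dB, -29.3°; ω = 1593: 15.1 dB, -28.7°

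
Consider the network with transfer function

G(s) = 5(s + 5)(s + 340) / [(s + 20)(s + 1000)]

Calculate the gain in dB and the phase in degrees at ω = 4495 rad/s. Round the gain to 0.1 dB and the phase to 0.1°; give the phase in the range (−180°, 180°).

At s = jω = j4495:
zero (s+5): 5 + j4495 → |·| = √(5²+4495²) = √20205050 ≈ 4495, ∠ = arctan(4495/5) ≈ 89.94°
zero (s+340): 340 + j4495 → |·| = √(340²+4495²) = √20320625 ≈ 4507.8, ∠ = arctan(4495/340) ≈ 85.67°
pole (s+20): 20 + j4495 → |·| = √(20²+4495²) = √20205425 ≈ 4495, ∠ = arctan(4495/20) ≈ 89.75°
pole (s+1000): 1000 + j4495 → |·| = √(1000²+4495²) = √21205025 ≈ 4604.9, ∠ = arctan(4495/1000) ≈ 77.46°
|G| = 5 · 2.0263e+07 / 2.0699e+07 ≈ 4.8947
Gain = 20 log₁₀(4.8947) ≈ 13.79 dB
∠G = 175.61° − 167.21° = 8.40°

13.8 dB, 8.4°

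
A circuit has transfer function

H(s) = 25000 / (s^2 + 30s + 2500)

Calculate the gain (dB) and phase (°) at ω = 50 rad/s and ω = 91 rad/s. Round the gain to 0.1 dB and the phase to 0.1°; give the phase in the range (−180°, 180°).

At s = jω = j50:
quadratic: (j50)² + 30·j50 + 2500 = 0 + j1500 → |·| ≈ 1500, ∠ ≈ 90.00°
|H| = 25000 / 1500 ≈ 16.667
Gain = 20 log₁₀(16.667) ≈ 24.44 dB
∠H = 0.00° − 90.00° = -90.00°

At s = jω = j91:
quadratic: (j91)² + 30·j91 + 2500 = -5781 + j2730 → |·| ≈ 6393.2, ∠ ≈ 154.72°
|H| = 25000 / 6393.2 ≈ 3.9104
Gain = 20 log₁₀(3.9104) ≈ 11.84 dB
∠H = 0.00° − 154.72° = -154.72°

ω = 50: 24.4 dB, -90.0°; ω = 91: 11.8 dB, -154.7°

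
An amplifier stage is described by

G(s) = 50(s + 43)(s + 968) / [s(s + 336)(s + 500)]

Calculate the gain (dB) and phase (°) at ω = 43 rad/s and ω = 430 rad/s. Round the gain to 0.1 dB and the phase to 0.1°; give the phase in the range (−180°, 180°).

At s = jω = j43:
zero (s+43): 43 + j43 → |·| = √(43²+43²) = √3698 ≈ 60.811, ∠ = arctan(43/43) ≈ 45.00°
zero (s+968): 968 + j43 → |·| = √(968²+43²) = √938873 ≈ 968.95, ∠ = arctan(43/968) ≈ 2.54°
pole (s+336): 336 + j43 → |·| = √(336²+43²) = √114745 ≈ 338.74, ∠ = arctan(43/336) ≈ 7.29°
pole (s+500): 500 + j43 → |·| = √(500²+43²) = √251849 ≈ 501.85, ∠ = arctan(43/500) ≈ 4.92°
pole at origin: |s| = 43, ∠ = 90.00° (in denominator)
|G| = 50 · 58923 / 7.3099e+06 ≈ 0.40304
Gain = 20 log₁₀(0.40304) ≈ -7.89 dB
∠G = 47.54° − 102.21° = -54.67°

At s = jω = j430:
zero (s+43): 43 + j430 → |·| = √(43²+430²) = √186749 ≈ 432.14, ∠ = arctan(430/43) ≈ 84.29°
zero (s+968): 968 + j430 → |·| = √(968²+430²) = √1121924 ≈ 1059.2, ∠ = arctan(430/968) ≈ 23.95°
pole (s+336): 336 + j430 → |·| = √(336²+430²) = √297796 ≈ 545.71, ∠ = arctan(430/336) ≈ 52.00°
pole (s+500): 500 + j430 → |·| = √(500²+430²) = √434900 ≈ 659.47, ∠ = arctan(430/500) ≈ 40.70°
pole at origin: |s| = 430, ∠ = 90.00° (in denominator)
|G| = 50 · 4.5772e+05 / 1.5475e+08 ≈ 0.14789
Gain = 20 log₁₀(0.14789) ≈ -16.60 dB
∠G = 108.24° − 182.70° = -74.46°

ω = 43: -7.9 dB, -54.7°; ω = 430: -16.6 dB, -74.5°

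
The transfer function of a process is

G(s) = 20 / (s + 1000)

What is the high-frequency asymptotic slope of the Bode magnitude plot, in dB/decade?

-20 dB/decade

Each pole contributes −20 dB/decade at high frequency; each zero contributes +20 dB/decade.
Net: 0 zero(s) − 1 pole(s) → -20 dB/decade.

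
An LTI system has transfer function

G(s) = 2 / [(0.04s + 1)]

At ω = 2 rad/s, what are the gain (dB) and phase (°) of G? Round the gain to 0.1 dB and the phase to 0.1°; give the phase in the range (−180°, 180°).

6.0 dB, -4.6°

At ω = 2 rad/s:
pole (1 + j2·0.04) = 1 + j0.08 → |·| ≈ 1.0032, ∠ ≈ 4.57°
|G| = 2 · 1 / (1.0032) ≈ 1.9936
Gain = 20 log₁₀(1.9936) ≈ 5.99 dB
∠G = (0°) − (4.57°) = -4.57°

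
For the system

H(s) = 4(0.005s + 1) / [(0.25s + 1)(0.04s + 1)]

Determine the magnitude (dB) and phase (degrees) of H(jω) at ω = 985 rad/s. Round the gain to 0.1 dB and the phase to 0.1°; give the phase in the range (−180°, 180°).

At ω = 985 rad/s:
zero (1 + j985·0.005) = 1 + j4.925 → |·| ≈ 5.0255, ∠ ≈ 78.52°
pole (1 + j985·0.25) = 1 + j246.25 → |·| ≈ 246.25, ∠ ≈ 89.77°
pole (1 + j985·0.04) = 1 + j39.4 → |·| ≈ 39.413, ∠ ≈ 88.55°
|H| = 4 · 5.0255 / (246.25 · 39.413) ≈ 0.0020712
Gain = 20 log₁₀(0.0020712) ≈ -53.68 dB
∠H = (78.52°) − (89.77° + 88.55°) = -99.80°

-53.7 dB, -99.8°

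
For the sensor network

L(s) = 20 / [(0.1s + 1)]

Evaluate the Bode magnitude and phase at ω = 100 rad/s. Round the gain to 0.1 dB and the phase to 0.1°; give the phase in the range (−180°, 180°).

6.0 dB, -84.3°

At ω = 100 rad/s:
pole (1 + j100·0.1) = 1 + j10 → |·| ≈ 10.05, ∠ ≈ 84.29°
|L| = 20 · 1 / (10.05) ≈ 1.99
Gain = 20 log₁₀(1.99) ≈ 5.98 dB
∠L = (0°) − (84.29°) = -84.29°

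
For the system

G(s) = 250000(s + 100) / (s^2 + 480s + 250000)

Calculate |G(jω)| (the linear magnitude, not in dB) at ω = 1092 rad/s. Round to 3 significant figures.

254

At s = jω = j1092:
zero (s+100): 100 + j1092 → |·| = √(100²+1092²) = √1202464 ≈ 1096.6, ∠ = arctan(1092/100) ≈ 84.77°
quadratic: (j1092)² + 480·j1092 + 250000 = -942464 + j524160 → |·| ≈ 1.0784e+06, ∠ ≈ 150.92°
|G| = 250000 · 1096.6 / 1.0784e+06 ≈ 254.22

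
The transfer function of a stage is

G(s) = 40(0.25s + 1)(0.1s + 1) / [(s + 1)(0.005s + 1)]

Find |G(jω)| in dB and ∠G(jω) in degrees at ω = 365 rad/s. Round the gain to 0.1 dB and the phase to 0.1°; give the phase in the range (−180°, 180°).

At ω = 365 rad/s:
zero (1 + j365·0.25) = 1 + j91.25 → |·| ≈ 91.255, ∠ ≈ 89.37°
zero (1 + j365·0.1) = 1 + j36.5 → |·| ≈ 36.514, ∠ ≈ 88.43°
pole (1 + j365·1) = 1 + j365 → |·| ≈ 365, ∠ ≈ 89.84°
pole (1 + j365·0.005) = 1 + j1.825 → |·| ≈ 2.081, ∠ ≈ 61.28°
|G| = 40 · 91.255 · 36.514 / (365 · 2.081) ≈ 175.47
Gain = 20 log₁₀(175.47) ≈ 44.88 dB
∠G = (89.37° + 88.43°) − (89.84° + 61.28°) = 26.68°

44.9 dB, 26.7°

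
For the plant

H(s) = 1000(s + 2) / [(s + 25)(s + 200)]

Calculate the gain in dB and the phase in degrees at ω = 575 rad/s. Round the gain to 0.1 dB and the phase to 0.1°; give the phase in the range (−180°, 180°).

4.3 dB, -68.5°

At s = jω = j575:
zero (s+2): 2 + j575 → |·| = √(2²+575²) = √330629 ≈ 575, ∠ = arctan(575/2) ≈ 89.80°
pole (s+25): 25 + j575 → |·| = √(25²+575²) = √331250 ≈ 575.54, ∠ = arctan(575/25) ≈ 87.51°
pole (s+200): 200 + j575 → |·| = √(200²+575²) = √370625 ≈ 608.79, ∠ = arctan(575/200) ≈ 70.82°
|H| = 1000 · 575 / 3.5038e+05 ≈ 1.6411
Gain = 20 log₁₀(1.6411) ≈ 4.30 dB
∠H = 89.80° − 158.33° = -68.53°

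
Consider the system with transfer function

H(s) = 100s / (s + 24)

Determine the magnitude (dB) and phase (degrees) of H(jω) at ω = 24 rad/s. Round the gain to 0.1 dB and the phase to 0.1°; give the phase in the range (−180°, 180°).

At s = jω = j24:
zero at origin: s = j24 → |·| = 24, ∠ = 90.00°
pole (s+24): 24 + j24 → |·| = √(24²+24²) = √1152 ≈ 33.941, ∠ = arctan(24/24) ≈ 45.00°
|H| = 100 · 24 / 33.941 ≈ 70.711
Gain = 20 log₁₀(70.711) ≈ 36.99 dB
∠H = 90.00° − 45.00° = 45.00°

37.0 dB, 45.0°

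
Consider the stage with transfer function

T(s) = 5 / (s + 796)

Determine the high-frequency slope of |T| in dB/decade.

Each pole contributes −20 dB/decade at high frequency; each zero contributes +20 dB/decade.
Net: 0 zero(s) − 1 pole(s) → -20 dB/decade.

-20 dB/decade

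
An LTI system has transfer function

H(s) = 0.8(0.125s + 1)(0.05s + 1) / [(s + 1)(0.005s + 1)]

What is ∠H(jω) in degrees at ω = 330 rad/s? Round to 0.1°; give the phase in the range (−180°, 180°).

26.5°

At ω = 330 rad/s:
zero (1 + j330·0.125) = 1 + j41.25 → |·| ≈ 41.262, ∠ ≈ 88.61°
zero (1 + j330·0.05) = 1 + j16.5 → |·| ≈ 16.53, ∠ ≈ 86.53°
pole (1 + j330·1) = 1 + j330 → |·| ≈ 330, ∠ ≈ 89.83°
pole (1 + j330·0.005) = 1 + j1.65 → |·| ≈ 1.9294, ∠ ≈ 58.78°
∠H = (88.61° + 86.53°) − (89.83° + 58.78°) = 26.53°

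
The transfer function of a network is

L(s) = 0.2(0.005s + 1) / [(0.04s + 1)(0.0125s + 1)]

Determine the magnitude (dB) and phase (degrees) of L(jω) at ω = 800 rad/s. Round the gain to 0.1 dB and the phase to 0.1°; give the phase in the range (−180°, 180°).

-51.8 dB, -96.5°

At ω = 800 rad/s:
zero (1 + j800·0.005) = 1 + j4 → |·| ≈ 4.1231, ∠ ≈ 75.96°
pole (1 + j800·0.04) = 1 + j32 → |·| ≈ 32.016, ∠ ≈ 88.21°
pole (1 + j800·0.0125) = 1 + j10 → |·| ≈ 10.05, ∠ ≈ 84.29°
|L| = 0.2 · 4.1231 / (32.016 · 10.05) ≈ 0.0025628
Gain = 20 log₁₀(0.0025628) ≈ -51.83 dB
∠L = (75.96°) − (88.21° + 84.29°) = -96.54°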